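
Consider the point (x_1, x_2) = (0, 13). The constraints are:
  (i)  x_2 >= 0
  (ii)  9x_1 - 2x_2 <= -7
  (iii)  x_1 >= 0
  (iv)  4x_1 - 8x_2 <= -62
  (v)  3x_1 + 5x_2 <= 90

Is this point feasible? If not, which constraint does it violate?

feasible

(i): 13 ≥ 0 ✓
(ii): -26 ≤ -7 ✓
(iii): 0 ≥ 0 ✓
(iv): -104 ≤ -62 ✓
(v): 65 ≤ 90 ✓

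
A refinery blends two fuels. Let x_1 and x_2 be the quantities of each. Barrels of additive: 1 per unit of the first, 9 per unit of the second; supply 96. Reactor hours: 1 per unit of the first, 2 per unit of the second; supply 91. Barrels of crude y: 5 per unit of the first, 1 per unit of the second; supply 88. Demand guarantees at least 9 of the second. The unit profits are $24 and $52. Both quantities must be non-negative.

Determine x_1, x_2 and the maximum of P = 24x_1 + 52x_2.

x_1 = 15, x_2 = 9, maximum P = 828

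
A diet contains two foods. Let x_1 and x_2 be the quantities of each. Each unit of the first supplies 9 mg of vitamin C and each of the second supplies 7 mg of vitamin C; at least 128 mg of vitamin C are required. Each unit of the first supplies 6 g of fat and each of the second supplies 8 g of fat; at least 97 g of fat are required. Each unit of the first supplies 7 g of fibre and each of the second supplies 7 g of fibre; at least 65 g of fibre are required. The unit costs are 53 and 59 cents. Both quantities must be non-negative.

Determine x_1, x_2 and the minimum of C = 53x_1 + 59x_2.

Vertices and C = 53x_1 + 59x_2:
  (0, 128/7) → C = 7552/7
  (97/6, 0) → C = 5141/6
  (23/2, 7/2) → C = 816
The feasible region is unbounded (it extends along (0, 1), (1, 0)), but C strictly increases along every unbounded feasible direction, so there is no improving ray and the minimum is attained at a vertex.

x_1 = 23/2, x_2 = 7/2, minimum C = 816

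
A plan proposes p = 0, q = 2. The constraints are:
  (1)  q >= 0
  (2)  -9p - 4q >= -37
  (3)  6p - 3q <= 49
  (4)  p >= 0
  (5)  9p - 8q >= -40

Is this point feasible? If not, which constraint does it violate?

(1): 2 ≥ 0 ✓
(2): -8 ≥ -37 ✓
(3): -6 ≤ 49 ✓
(4): 0 ≥ 0 ✓
(5): -16 ≥ -40 ✓

feasible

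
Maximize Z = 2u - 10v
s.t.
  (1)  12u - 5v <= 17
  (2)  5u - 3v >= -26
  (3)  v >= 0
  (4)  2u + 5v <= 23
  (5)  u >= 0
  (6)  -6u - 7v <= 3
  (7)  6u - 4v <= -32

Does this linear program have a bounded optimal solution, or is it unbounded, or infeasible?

The boundaries 12u - 5v = 17 and 5u - 3v = -26 meet at (181/11, 397/11), but that point violates 2u + 5v ≤ 23. Every candidate vertex is excluded by some other constraint, so the feasible region is empty.

infeasible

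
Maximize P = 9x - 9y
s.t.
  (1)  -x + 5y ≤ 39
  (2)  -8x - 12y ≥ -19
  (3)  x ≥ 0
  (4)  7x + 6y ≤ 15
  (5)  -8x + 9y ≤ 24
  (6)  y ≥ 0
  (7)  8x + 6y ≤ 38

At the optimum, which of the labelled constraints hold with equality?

(4) and (6)

Corner points and P = 9x - 9y:
  (0, 19/12) → P = -57/4
  (11/6, 13/36) → P = 53/4
  (0, 0) → P = 0
  (15/7, 0) → P = 135/7

The maximum is at (15/7, 0). Substituting into each constraint, equality holds for (4) and (6); the remaining constraints have slack.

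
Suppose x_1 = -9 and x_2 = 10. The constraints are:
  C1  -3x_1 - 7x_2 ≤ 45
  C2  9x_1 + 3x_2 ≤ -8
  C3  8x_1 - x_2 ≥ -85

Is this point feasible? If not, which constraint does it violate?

feasible

C1: -43 ≤ 45 ✓
C2: -51 ≤ -8 ✓
C3: -82 ≥ -85 ✓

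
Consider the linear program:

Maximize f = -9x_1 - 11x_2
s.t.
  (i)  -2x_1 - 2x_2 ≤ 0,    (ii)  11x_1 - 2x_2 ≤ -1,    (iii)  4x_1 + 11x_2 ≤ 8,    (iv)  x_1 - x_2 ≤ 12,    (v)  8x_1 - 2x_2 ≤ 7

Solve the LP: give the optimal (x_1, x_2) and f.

Extreme points and f = -9x_1 - 11x_2:
  (-1/13, 1/13) → f = -2/13
  (-8/7, 8/7) → f = -16/7
  (5/129, 92/129) → f = -1057/129

The optimum lies where -2x_1 - 2x_2 = 0 and 11x_1 - 2x_2 = -1.
Solving simultaneously gives x_1 = -1/13, x_2 = 1/13.

x_1 = -1/13, x_2 = 1/13, maximum f = -2/13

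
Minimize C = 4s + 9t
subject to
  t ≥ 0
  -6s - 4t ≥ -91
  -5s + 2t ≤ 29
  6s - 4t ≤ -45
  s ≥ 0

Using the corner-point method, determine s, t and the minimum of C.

Vertices and C = 4s + 9t:
  (33/16, 629/32) → C = 5925/32
  (23/6, 17) → C = 505/3
  (0, 29/2) → C = 261/2
  (0, 45/4) → C = 405/4

The binding constraints are 6s - 4t = -45 and s = 0.
Solving simultaneously gives s = 0, t = 45/4.

s = 0, t = 45/4, minimum C = 405/4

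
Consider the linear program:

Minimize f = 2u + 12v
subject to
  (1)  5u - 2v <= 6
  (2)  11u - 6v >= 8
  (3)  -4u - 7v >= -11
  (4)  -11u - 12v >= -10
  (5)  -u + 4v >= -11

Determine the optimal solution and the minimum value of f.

Extreme points and f = 2u + 12v:
  (46/41, -8/41) → f = -4/41
  (1/9, -49/18) → f = -292/9
  (26/33, 1/9) → f = 32/11
  (-17/19, -113/38) → f = -712/19

u = -17/19, v = -113/38, minimum f = -712/19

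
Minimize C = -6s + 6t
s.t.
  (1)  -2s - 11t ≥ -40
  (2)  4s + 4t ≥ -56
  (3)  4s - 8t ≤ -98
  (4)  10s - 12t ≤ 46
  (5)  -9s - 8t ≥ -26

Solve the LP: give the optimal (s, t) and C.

Extreme points and C = -6s + 6t:
  (-194/9, 68/9) → C = 524/3
  (-379/30, 89/15) → C = 557/5
  (-35/2, 7/2) → C = 126

At the optimal vertex, -2s - 11t = -40 and 4s - 8t = -98.
Solving simultaneously gives s = -379/30, t = 89/15.

s = -379/30, t = 89/15, minimum C = 557/5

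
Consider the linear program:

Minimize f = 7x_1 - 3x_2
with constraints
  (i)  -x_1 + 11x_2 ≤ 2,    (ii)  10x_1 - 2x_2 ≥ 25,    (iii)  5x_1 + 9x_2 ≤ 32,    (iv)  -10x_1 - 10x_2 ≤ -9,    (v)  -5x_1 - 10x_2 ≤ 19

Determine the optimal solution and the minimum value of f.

Feasible corners and f = 7x_1 - 3x_2:
  (31/12, 5/12) → f = 101/6
  (167/32, 21/32) → f = 553/16
  (67/30, -4/3) → f = 589/30
  (491/5, -51) → f = 4202/5
  (28/5, -47/10) → f = 533/10

The optimum lies where -x_1 + 11x_2 = 2 and 10x_1 - 2x_2 = 25.
Solving simultaneously gives x_1 = 31/12, x_2 = 5/12.

x_1 = 31/12, x_2 = 5/12, minimum f = 101/6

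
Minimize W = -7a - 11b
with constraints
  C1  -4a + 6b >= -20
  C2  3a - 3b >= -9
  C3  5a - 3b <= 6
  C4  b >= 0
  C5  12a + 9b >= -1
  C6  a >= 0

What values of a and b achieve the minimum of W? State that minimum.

Feasible corners and W = -7a - 11b:
  (15/2, 21/2) → W = -168
  (0, 3) → W = -33
  (6/5, 0) → W = -42/5
  (0, 0) → W = 0

The optimum lies where 3a - 3b = -9 and 5a - 3b = 6.
Solving simultaneously gives a = 15/2, b = 21/2.

a = 15/2, b = 21/2, minimum W = -168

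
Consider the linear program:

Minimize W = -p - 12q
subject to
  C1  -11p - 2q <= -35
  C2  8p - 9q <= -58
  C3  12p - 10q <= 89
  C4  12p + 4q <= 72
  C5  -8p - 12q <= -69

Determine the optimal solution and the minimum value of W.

p = -1/5, q = 93/5, minimum W = -223

Feasible corners and W = -p - 12q:
  (199/115, 918/115) → W = -2243/23
  (-1/5, 93/5) → W = -223
  (104/35, 318/35) → W = -112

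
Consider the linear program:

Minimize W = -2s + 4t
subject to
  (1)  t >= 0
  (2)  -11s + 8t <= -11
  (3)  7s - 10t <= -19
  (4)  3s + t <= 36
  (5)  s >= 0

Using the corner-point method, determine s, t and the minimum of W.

s = 131/27, t = 143/27, minimum W = 310/27

Feasible corners and W = -2s + 4t:
  (131/27, 143/27) → W = 310/27
  (299/35, 363/35) → W = 122/5
  (341/37, 309/37) → W = 554/37

The optimum lies where -11s + 8t = -11 and 7s - 10t = -19.
Solving simultaneously gives s = 131/27, t = 143/27.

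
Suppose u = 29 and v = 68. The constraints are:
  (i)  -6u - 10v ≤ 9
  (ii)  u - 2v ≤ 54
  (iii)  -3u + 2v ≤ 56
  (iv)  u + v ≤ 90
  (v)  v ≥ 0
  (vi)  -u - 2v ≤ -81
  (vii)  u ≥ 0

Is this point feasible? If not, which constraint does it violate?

Constraint (iv): u + v = 97, which is not ≤ 90. All other constraints are satisfied.

not feasible — violates (iv)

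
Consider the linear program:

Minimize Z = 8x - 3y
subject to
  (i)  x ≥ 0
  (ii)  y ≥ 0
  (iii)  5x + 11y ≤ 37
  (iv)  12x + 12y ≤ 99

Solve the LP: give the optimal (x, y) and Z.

x = 0, y = 37/11, minimum Z = -111/11

The optimum lies where x = 0 and 5x + 11y = 37.
Solving simultaneously gives x = 0, y = 37/11.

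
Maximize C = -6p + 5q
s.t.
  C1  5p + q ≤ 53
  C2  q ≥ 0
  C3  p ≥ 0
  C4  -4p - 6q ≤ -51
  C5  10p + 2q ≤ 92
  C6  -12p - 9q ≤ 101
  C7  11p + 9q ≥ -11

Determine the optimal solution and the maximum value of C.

Corner points and C = -6p + 5q:
  (0, 17/2) → C = 85/2
  (0, 46) → C = 230
  (225/26, 71/26) → C = -995/26

p = 0, q = 46, maximum C = 230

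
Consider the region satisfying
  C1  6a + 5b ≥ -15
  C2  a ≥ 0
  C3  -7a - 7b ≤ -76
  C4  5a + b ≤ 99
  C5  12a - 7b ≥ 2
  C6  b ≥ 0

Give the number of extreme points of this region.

4

Intersecting each pair of boundary lines and keeping only the points that satisfy every inequality leaves:
  (78/19, 898/133)
  (76/7, 0)
  (695/47, 1178/47)
  (99/5, 0)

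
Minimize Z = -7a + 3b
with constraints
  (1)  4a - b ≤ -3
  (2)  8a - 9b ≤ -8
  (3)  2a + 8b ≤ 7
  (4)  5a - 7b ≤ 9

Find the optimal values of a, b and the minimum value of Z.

Corner points and Z = -7a + 3b:
  (-19/28, 2/7) → Z = 157/28
  (-1/2, 1) → Z = 13/2
  (-137/11, -112/11) → Z = 623/11
The feasible region is unbounded (it extends along (-7, -5), (-4, 1)), but Z strictly increases along every unbounded feasible direction, so there is no improving ray and the minimum is attained at a vertex.

The optimum lies where 4a - b = -3 and 8a - 9b = -8.
Solving simultaneously gives a = -19/28, b = 2/7.

a = -19/28, b = 2/7, minimum Z = 157/28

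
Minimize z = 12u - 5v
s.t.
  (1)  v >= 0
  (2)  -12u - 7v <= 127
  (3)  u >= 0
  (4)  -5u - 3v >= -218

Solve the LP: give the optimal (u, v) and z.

The optimum lies where u = 0 and -5u - 3v = -218.
Solving simultaneously gives u = 0, v = 218/3.

u = 0, v = 218/3, minimum z = -1090/3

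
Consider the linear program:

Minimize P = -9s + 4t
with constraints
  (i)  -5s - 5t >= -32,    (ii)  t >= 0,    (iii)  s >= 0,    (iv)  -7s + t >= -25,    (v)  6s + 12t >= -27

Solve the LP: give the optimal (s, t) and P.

s = 25/7, t = 0, minimum P = -225/7

Extreme points and P = -9s + 4t:
  (0, 32/5) → P = 128/5
  (157/40, 99/40) → P = -1017/40
  (0, 0) → P = 0
  (25/7, 0) → P = -225/7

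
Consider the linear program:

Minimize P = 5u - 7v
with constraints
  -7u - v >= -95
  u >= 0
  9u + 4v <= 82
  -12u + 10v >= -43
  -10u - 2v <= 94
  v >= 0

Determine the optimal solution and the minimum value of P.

Feasible corners and P = 5u - 7v:
  (0, 41/2) → P = -287/2
  (0, 0) → P = 0
  (496/69, 199/46) → P = 781/138
  (43/12, 0) → P = 215/12

The optimum lies where u = 0 and 9u + 4v = 82.
Solving simultaneously gives u = 0, v = 41/2.

u = 0, v = 41/2, minimum P = -287/2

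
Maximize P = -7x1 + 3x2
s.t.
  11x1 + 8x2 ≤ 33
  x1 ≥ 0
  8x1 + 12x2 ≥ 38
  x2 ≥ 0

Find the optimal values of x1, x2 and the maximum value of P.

x1 = 0, x2 = 33/8, maximum P = 99/8

The optimum lies where 11x1 + 8x2 = 33 and x1 = 0.
Solving simultaneously gives x1 = 0, x2 = 33/8.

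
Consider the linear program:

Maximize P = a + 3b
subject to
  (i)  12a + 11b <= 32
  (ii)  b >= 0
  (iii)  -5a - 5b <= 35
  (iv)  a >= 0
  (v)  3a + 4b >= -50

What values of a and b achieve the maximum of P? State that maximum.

Vertices and P = a + 3b:
  (8/3, 0) → P = 8/3
  (0, 32/11) → P = 96/11
  (0, 0) → P = 0

The binding constraints are 12a + 11b = 32 and a = 0.
Solving simultaneously gives a = 0, b = 32/11.

a = 0, b = 32/11, maximum P = 96/11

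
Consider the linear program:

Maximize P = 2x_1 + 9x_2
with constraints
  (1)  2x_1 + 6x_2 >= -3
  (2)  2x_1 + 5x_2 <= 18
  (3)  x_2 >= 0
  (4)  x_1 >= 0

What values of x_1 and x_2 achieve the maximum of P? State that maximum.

x_1 = 0, x_2 = 18/5, maximum P = 162/5

Corner points and P = 2x_1 + 9x_2:
  (9, 0) → P = 18
  (0, 18/5) → P = 162/5
  (0, 0) → P = 0

The optimum lies where 2x_1 + 5x_2 = 18 and x_1 = 0.
Solving simultaneously gives x_1 = 0, x_2 = 18/5.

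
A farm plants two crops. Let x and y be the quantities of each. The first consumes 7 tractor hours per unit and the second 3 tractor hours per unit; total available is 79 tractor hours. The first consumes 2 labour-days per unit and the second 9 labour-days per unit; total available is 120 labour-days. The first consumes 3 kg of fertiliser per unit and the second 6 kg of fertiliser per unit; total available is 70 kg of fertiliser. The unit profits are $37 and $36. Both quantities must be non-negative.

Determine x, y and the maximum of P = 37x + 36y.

Corner points and P = 37x + 36y:
  (0, 0) → P = 0
  (0, 35/3) → P = 420
  (79/7, 0) → P = 2923/7
  (8, 23/3) → P = 572

The optimum lies where 7x + 3y = 79 and 3x + 6y = 70.
Solving simultaneously gives x = 8, y = 23/3.

x = 8, y = 23/3, maximum P = 572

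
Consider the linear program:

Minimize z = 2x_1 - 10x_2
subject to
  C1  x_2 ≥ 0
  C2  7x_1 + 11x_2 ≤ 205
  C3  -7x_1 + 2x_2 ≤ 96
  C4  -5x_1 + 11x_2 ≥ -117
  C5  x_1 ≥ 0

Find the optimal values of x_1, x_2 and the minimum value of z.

x_1 = 0, x_2 = 205/11, minimum z = -2050/11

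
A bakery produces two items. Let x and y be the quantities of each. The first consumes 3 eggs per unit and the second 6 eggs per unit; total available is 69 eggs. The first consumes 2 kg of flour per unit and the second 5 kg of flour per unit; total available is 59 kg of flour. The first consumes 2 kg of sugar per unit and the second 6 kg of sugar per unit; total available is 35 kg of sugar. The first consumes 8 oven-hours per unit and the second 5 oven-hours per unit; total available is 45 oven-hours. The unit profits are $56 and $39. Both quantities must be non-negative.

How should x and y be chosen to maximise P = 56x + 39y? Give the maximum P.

Feasible corners and P = 56x + 39y:
  (0, 0) → P = 0
  (0, 35/6) → P = 455/2
  (45/8, 0) → P = 315
  (5/2, 5) → P = 335

x = 5/2, y = 5, maximum P = 335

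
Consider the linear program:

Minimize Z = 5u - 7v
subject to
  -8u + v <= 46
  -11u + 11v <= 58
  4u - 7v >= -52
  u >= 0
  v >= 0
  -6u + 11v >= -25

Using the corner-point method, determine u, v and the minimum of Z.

Vertices and Z = 5u - 7v:
  (166/33, 340/33) → Z = -1550/33
  (0, 58/11) → Z = -406/11
  (0, 0) → Z = 0
  (25/6, 0) → Z = 125/6
The feasible region is unbounded (it extends along (7, 4), (11, 6)), but Z strictly increases along every unbounded feasible direction, so there is no improving ray and the minimum is attained at a vertex.

At the optimal vertex, -11u + 11v = 58 and 4u - 7v = -52.
Solving simultaneously gives u = 166/33, v = 340/33.

u = 166/33, v = 340/33, minimum Z = -1550/33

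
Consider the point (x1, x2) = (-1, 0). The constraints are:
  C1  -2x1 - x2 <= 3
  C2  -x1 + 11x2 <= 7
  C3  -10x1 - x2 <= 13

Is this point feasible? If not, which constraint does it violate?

feasible

C1: 2 ≤ 3 ✓
C2: 1 ≤ 7 ✓
C3: 10 ≤ 13 ✓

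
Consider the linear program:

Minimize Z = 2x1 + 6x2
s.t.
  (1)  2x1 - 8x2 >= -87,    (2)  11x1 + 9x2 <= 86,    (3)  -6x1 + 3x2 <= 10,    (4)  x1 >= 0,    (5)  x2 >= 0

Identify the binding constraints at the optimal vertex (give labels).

Extreme points and Z = 2x1 + 6x2:
  (56/29, 626/87) → Z = 1364/29
  (86/11, 0) → Z = 172/11
  (0, 10/3) → Z = 20
  (0, 0) → Z = 0

The minimum is at (0, 0). Substituting into each constraint, equality holds for (4) and (5); the remaining constraints have slack.

(4) and (5)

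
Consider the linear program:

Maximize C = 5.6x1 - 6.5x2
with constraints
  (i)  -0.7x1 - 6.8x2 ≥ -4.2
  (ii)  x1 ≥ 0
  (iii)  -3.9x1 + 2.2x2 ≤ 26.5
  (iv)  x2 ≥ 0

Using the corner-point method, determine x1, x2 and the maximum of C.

At the optimal vertex, -0.7x1 - 6.8x2 = -4.2 and x2 = 0.
Solving simultaneously gives x1 = 6, x2 = 0.

x1 = 6, x2 = 0, maximum C = 33.6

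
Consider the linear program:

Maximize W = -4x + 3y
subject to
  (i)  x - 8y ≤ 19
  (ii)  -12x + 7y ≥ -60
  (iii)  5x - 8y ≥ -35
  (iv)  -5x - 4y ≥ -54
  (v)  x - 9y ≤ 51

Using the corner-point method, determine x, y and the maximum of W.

x = -27/2, y = -65/16, maximum W = 669/16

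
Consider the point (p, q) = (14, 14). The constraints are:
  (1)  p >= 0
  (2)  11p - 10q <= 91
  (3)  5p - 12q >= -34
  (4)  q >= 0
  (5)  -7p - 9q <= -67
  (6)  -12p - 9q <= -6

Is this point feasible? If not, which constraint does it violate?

Constraint (3): 5p - 12q = -98, which is not ≥ -34. All other constraints are satisfied.

not feasible — violates (3)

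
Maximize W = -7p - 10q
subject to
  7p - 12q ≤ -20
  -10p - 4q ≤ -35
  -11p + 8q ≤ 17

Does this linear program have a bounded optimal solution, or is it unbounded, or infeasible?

Corner points and W = -7p - 10q:
  (85/37, 445/148) → W = -3415/74
  (53/31, 555/124) → W = -3517/62
The feasible region has finitely many vertices and no improving ray; the maximum is -3415/74 at (85/37, 445/148).

bounded optimum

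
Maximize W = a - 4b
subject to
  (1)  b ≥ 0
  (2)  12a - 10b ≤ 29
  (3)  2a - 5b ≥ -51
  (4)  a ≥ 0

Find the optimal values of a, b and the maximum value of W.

Vertices and W = a - 4b:
  (29/12, 0) → W = 29/12
  (0, 0) → W = 0
  (131/8, 67/4) → W = -405/8
  (0, 51/5) → W = -204/5

a = 29/12, b = 0, maximum W = 29/12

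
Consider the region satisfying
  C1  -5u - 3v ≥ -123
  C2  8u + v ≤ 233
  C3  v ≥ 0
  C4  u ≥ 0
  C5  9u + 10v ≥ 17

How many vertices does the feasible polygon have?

Intersecting each pair of boundary lines and keeping only the points that satisfy every inequality leaves:
  (123/5, 0)
  (0, 41)
  (17/9, 0)
  (0, 17/10)

4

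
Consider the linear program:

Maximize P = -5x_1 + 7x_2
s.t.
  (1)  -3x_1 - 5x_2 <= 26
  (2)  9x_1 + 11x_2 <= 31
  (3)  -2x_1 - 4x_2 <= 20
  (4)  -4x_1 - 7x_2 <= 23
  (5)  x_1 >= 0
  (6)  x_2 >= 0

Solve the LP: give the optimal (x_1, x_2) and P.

Feasible corners and P = -5x_1 + 7x_2:
  (0, 31/11) → P = 217/11
  (31/9, 0) → P = -155/9
  (0, 0) → P = 0

x_1 = 0, x_2 = 31/11, maximum P = 217/11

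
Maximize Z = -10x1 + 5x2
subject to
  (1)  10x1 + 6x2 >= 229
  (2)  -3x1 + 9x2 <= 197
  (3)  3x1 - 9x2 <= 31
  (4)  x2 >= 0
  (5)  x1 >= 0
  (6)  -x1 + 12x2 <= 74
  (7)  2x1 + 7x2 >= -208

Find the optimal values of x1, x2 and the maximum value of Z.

x1 = 128/7, x2 = 323/42, maximum Z = -6065/42

Feasible corners and Z = -10x1 + 5x2:
  (749/36, 377/108) → Z = -20585/108
  (128/7, 323/42) → Z = -6065/42
  (346/9, 253/27) → Z = -9115/27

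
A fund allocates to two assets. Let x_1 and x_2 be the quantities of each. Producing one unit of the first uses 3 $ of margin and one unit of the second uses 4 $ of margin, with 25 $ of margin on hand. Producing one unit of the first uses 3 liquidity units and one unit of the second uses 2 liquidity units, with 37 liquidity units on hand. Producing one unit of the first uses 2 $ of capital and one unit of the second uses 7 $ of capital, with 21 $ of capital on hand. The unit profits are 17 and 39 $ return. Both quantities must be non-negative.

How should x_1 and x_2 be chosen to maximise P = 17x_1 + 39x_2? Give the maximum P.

Corner points and P = 17x_1 + 39x_2:
  (0, 0) → P = 0
  (0, 3) → P = 117
  (25/3, 0) → P = 425/3
  (7, 1) → P = 158

x_1 = 7, x_2 = 1, maximum P = 158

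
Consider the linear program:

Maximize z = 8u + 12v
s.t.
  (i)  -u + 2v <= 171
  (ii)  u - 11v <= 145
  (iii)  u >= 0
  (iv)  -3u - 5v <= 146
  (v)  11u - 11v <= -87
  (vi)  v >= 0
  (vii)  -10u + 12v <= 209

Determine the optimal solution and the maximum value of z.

Vertices and z = 8u + 12v:
  (0, 87/11) → z = 1044/11
  (0, 209/12) → z = 209
  (1255/22, 1429/22) → z = 13594/11

The binding constraints are 11u - 11v = -87 and -10u + 12v = 209.
Solving simultaneously gives u = 1255/22, v = 1429/22.

u = 1255/22, v = 1429/22, maximum z = 13594/11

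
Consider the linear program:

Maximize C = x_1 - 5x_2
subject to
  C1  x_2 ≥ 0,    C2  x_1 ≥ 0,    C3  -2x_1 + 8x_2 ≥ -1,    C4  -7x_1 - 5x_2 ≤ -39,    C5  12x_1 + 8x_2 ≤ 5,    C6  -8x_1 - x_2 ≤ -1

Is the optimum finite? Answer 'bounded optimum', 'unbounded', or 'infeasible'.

infeasible

The boundaries x_2 = 0 and 12x_1 + 8x_2 = 5 meet at (5/12, 0), but that point violates -7x_1 - 5x_2 ≤ -39. Every candidate vertex is excluded by some other constraint, so the feasible region is empty.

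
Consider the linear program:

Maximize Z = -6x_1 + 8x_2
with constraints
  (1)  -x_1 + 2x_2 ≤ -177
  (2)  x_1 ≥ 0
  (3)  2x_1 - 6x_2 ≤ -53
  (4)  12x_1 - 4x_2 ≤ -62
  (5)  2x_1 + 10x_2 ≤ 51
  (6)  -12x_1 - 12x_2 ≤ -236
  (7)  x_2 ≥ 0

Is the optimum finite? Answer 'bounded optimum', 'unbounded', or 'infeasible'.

infeasible

The boundaries -12x_1 - 12x_2 = -236 and x_2 = 0 meet at (59/3, 0), but that point violates -x_1 + 2x_2 ≤ -177. Every candidate vertex is excluded by some other constraint, so the feasible region is empty.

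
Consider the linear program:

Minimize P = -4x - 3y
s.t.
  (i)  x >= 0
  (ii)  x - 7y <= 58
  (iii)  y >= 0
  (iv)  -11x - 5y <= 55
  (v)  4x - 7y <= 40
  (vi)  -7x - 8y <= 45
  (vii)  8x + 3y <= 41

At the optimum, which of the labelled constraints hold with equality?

Vertices and P = -4x - 3y:
  (0, 0) → P = 0
  (0, 41/3) → P = -41
  (41/8, 0) → P = -41/2

The minimum is at (0, 41/3). Substituting into each constraint, equality holds for (i) and (vii); the remaining constraints have slack.

(i) and (vii)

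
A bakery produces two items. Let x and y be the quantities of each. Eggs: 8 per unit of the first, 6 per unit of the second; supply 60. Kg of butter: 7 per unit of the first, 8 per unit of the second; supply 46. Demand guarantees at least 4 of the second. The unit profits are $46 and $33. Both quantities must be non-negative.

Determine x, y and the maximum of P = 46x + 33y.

Vertices and P = 46x + 33y:
  (0, 23/4) → P = 759/4
  (0, 4) → P = 132
  (2, 4) → P = 224

At the optimal vertex, 7x + 8y = 46 and y = 4.
Solving simultaneously gives x = 2, y = 4.

x = 2, y = 4, maximum P = 224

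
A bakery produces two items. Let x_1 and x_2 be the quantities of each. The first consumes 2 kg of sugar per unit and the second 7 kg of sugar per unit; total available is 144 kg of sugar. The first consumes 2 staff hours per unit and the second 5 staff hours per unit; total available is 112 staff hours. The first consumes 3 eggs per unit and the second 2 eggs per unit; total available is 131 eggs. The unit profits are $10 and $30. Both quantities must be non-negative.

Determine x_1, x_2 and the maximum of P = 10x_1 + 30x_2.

Vertices and P = 10x_1 + 30x_2:
  (0, 0) → P = 0
  (0, 144/7) → P = 4320/7
  (131/3, 0) → P = 1310/3
  (16, 16) → P = 640
  (431/11, 74/11) → P = 6530/11

The binding constraints are 2x_1 + 7x_2 = 144 and 2x_1 + 5x_2 = 112.
Solving simultaneously gives x_1 = 16, x_2 = 16.

x_1 = 16, x_2 = 16, maximum P = 640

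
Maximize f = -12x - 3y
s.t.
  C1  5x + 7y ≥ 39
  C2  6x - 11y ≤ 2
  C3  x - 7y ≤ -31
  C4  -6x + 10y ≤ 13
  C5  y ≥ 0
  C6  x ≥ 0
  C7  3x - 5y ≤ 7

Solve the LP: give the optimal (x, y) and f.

The feasible region is unbounded (it extends along (5, 3)), but f strictly decreases along every unbounded feasible direction, so there is no improving ray and the maximum is attained at a vertex.

The optimum lies where x - 7y = -31 and -6x + 10y = 13.
Solving simultaneously gives x = 219/32, y = 173/32.

x = 219/32, y = 173/32, maximum f = -3147/32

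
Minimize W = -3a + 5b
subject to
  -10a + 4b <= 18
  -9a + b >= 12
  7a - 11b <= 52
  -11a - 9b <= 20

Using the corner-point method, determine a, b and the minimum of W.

Vertices and W = -3a + 5b:
  (-15/13, 21/13) → W = 150/13
  (-121/67, -1/67) → W = 358/67
  (-32/23, -12/23) → W = 36/23

The optimum lies where -9a + b = 12 and -11a - 9b = 20.
Solving simultaneously gives a = -32/23, b = -12/23.

a = -32/23, b = -12/23, minimum W = 36/23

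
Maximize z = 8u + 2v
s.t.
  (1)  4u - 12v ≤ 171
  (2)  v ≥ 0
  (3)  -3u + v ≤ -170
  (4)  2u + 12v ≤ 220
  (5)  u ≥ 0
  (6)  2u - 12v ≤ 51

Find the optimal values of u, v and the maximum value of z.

The optimum lies where 4u - 12v = 171 and 2u + 12v = 220.
Solving simultaneously gives u = 391/6, v = 269/36.

u = 391/6, v = 269/36, maximum z = 9653/18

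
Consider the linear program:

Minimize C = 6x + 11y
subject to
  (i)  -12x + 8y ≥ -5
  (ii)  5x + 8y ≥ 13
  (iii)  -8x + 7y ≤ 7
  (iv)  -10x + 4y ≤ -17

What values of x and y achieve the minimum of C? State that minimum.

x = 29/8, y = 77/16, minimum C = 1195/16

Feasible corners and C = 6x + 11y:
  (91/20, 31/5) → C = 191/2
  (29/8, 77/16) → C = 1195/16
  (147/38, 103/19) → C = 1574/19

At the optimal vertex, -12x + 8y = -5 and -10x + 4y = -17.
Solving simultaneously gives x = 29/8, y = 77/16.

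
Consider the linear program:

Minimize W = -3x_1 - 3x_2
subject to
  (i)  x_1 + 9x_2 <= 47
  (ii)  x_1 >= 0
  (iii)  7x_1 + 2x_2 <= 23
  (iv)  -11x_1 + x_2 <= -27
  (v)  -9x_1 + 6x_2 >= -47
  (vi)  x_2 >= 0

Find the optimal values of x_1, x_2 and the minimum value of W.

Vertices and W = -3x_1 - 3x_2:
  (77/29, 64/29) → W = -423/29
  (23/7, 0) → W = -69/7
  (27/11, 0) → W = -81/11

x_1 = 77/29, x_2 = 64/29, minimum W = -423/29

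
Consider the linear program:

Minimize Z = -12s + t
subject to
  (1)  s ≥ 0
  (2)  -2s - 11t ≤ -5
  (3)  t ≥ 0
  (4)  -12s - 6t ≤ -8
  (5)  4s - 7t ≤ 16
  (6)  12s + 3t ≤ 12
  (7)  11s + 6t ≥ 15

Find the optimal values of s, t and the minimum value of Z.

s = 9/13, t = 16/13, minimum Z = -92/13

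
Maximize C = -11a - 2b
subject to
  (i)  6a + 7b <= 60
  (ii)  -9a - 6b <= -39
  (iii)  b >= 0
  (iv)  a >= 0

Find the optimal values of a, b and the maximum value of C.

a = 0, b = 13/2, maximum C = -13

Feasible corners and C = -11a - 2b:
  (10, 0) → C = -110
  (0, 60/7) → C = -120/7
  (13/3, 0) → C = -143/3
  (0, 13/2) → C = -13

The optimum lies where -9a - 6b = -39 and a = 0.
Solving simultaneously gives a = 0, b = 13/2.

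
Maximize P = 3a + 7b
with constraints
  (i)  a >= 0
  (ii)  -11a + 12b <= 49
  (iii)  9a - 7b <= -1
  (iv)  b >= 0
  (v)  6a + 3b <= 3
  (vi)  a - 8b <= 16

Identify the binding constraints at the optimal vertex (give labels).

Vertices and P = 3a + 7b:
  (0, 1/7) → P = 1
  (0, 1) → P = 7
  (6/23, 11/23) → P = 95/23

The maximum is at (0, 1). Substituting into each constraint, equality holds for (i) and (v); the remaining constraints have slack.

(i) and (v)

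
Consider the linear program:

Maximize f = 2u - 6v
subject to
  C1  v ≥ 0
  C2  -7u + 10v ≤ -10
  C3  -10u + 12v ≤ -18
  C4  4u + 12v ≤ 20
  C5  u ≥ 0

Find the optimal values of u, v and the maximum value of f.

Corner points and f = 2u - 6v:
  (9/5, 0) → f = 18/5
  (5, 0) → f = 10
  (19/7, 16/21) → f = 6/7

u = 5, v = 0, maximum f = 10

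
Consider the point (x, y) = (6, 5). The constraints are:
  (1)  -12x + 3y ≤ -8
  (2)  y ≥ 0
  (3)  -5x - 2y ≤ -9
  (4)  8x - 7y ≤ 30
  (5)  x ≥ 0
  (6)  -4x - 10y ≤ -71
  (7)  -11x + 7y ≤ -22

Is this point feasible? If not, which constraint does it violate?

(1): -57 ≤ -8 ✓
(2): 5 ≥ 0 ✓
(3): -40 ≤ -9 ✓
(4): 13 ≤ 30 ✓
(5): 6 ≥ 0 ✓
(6): -74 ≤ -71 ✓
(7): -31 ≤ -22 ✓

feasible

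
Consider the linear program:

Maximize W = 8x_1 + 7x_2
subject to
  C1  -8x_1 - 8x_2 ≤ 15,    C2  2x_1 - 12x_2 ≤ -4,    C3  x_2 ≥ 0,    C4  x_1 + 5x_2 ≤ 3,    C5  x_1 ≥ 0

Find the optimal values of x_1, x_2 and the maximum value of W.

Feasible corners and W = 8x_1 + 7x_2:
  (8/11, 5/11) → W = 9
  (0, 1/3) → W = 7/3
  (0, 3/5) → W = 21/5

x_1 = 8/11, x_2 = 5/11, maximum W = 9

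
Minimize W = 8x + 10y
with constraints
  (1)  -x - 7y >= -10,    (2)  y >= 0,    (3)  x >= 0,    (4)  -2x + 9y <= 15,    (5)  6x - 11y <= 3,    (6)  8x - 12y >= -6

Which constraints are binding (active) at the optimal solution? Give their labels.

Corner points and W = 8x + 10y:
  (131/53, 57/53) → W = 1618/53
  (39/34, 43/34) → W = 371/17
  (0, 0) → W = 0
  (1/2, 0) → W = 4
  (0, 1/2) → W = 5

The minimum is at (0, 0). Substituting into each constraint, equality holds for (2) and (3); the remaining constraints have slack.

(2) and (3)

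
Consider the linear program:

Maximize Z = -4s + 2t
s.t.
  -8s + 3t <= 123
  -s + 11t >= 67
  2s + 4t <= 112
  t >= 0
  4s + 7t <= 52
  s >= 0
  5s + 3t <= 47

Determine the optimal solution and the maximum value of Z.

s = 0, t = 52/7, maximum Z = 104/7

Vertices and Z = -4s + 2t:
  (103/51, 320/51) → Z = 76/17
  (0, 67/11) → Z = 134/11
  (0, 52/7) → Z = 104/7

The optimum lies where 4s + 7t = 52 and s = 0.
Solving simultaneously gives s = 0, t = 52/7.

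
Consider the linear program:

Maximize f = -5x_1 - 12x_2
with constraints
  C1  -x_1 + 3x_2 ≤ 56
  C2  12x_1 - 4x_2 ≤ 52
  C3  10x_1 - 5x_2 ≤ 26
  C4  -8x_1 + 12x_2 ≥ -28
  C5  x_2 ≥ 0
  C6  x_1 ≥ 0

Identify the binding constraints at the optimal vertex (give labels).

C5 and C6

Feasible corners and f = -5x_1 - 12x_2:
  (95/8, 181/8) → f = -2647/8
  (0, 56/3) → f = -224
  (39/5, 52/5) → f = -819/5
  (13/5, 0) → f = -13
  (0, 0) → f = 0

The maximum is at (0, 0). Substituting into each constraint, equality holds for C5 and C6; the remaining constraints have slack.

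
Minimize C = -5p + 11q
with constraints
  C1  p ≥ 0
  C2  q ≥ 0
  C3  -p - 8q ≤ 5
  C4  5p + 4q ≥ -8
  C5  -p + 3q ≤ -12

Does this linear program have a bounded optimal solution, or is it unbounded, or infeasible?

From the feasible point (12, 0), moving in the direction (3, 1) keeps every constraint satisfied while C decreases without bound.

unbounded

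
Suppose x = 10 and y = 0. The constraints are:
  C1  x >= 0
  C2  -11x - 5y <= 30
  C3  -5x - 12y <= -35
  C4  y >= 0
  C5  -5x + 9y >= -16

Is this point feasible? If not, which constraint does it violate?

not feasible — violates C5

Constraint C5: -5x + 9y = -50, which is not ≥ -16. All other constraints are satisfied.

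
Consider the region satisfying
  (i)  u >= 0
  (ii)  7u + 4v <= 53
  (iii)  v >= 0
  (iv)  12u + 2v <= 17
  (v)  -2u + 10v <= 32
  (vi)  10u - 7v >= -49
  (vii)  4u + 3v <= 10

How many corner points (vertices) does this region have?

Of the 21 pairwise boundary intersections, those satisfying every inequality are:
  (0, 0)
  (0, 16/5)
  (17/12, 0)
  (31/28, 13/7)
  (2/23, 74/23)

5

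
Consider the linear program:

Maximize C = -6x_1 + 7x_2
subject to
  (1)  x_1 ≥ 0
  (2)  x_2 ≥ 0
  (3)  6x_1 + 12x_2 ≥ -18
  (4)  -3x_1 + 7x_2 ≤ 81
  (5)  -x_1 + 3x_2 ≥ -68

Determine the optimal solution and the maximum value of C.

Vertices and C = -6x_1 + 7x_2:
  (0, 0) → C = 0
  (0, 81/7) → C = 81
  (68, 0) → C = -408
The feasible region is unbounded (it extends along (3, 1), (7, 3)), but C strictly decreases along every unbounded feasible direction, so there is no improving ray and the maximum is attained at a vertex.

x_1 = 0, x_2 = 81/7, maximum C = 81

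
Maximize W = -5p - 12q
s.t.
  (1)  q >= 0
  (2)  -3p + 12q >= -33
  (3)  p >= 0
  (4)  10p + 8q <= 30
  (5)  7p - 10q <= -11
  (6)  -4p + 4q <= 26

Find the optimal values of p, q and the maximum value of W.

Feasible corners and W = -5p - 12q:
  (0, 15/4) → W = -45
  (0, 11/10) → W = -66/5
  (53/39, 80/39) → W = -1225/39

p = 0, q = 11/10, maximum W = -66/5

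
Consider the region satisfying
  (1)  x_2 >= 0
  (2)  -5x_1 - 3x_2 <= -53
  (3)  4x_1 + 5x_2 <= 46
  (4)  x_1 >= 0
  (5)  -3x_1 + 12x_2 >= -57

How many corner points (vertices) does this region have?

Of the 10 pairwise boundary intersections, those satisfying every inequality are:
  (53/5, 0)
  (23/2, 0)
  (127/13, 18/13)

3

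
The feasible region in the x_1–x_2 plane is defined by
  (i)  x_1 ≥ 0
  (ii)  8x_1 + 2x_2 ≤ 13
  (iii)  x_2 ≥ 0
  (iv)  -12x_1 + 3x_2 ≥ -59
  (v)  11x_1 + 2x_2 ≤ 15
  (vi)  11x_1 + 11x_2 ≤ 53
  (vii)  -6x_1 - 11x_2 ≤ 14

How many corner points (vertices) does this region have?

5

The feasible vertices (each the meet of two boundaries and inside every other half-plane) are:
  (0, 0)
  (0, 53/11)
  (2/3, 23/6)
  (37/66, 281/66)
  (15/11, 0)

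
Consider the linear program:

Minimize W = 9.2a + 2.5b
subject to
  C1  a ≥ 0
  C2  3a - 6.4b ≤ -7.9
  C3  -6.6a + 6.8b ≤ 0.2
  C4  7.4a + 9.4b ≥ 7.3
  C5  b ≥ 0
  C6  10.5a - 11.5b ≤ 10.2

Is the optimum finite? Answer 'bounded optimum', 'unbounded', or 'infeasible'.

Feasible corners and W = 9.2a + 2.5b:
  (437/182, 859/364) → W = 101883/3640
  (15613/3270, 757/218) → W = 1720271/32700
The feasible region has finitely many vertices and no improving ray; the minimum is 101883/3640 at (437/182, 859/364).

bounded optimum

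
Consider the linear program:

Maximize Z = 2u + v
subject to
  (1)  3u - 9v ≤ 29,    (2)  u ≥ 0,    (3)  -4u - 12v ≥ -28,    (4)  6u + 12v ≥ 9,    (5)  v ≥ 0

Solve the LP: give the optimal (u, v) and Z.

The binding constraints are -4u - 12v = -28 and v = 0.
Solving simultaneously gives u = 7, v = 0.

u = 7, v = 0, maximum Z = 14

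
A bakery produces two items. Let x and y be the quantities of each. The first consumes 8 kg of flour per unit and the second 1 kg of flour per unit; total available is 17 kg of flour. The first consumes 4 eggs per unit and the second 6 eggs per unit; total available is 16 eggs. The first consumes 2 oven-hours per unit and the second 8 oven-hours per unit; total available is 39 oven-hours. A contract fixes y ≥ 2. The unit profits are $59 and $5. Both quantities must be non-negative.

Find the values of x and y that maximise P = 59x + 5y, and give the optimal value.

Feasible corners and P = 59x + 5y:
  (0, 8/3) → P = 40/3
  (0, 2) → P = 10
  (1, 2) → P = 69

The optimum lies where 4x + 6y = 16 and y = 2.
Solving simultaneously gives x = 1, y = 2.

x = 1, y = 2, maximum P = 69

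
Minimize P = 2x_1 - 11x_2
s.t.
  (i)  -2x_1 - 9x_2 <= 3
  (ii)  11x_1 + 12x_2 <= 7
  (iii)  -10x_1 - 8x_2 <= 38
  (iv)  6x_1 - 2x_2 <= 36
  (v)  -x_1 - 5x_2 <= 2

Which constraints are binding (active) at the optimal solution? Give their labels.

(ii) and (iii)

Feasible corners and P = 2x_1 - 11x_2:
  (33/25, -47/75) → P = 143/15
  (-159/37, 23/37) → P = -571/37
  (-16, 61/4) → P = -799/4

The minimum is at (-16, 61/4). Substituting into each constraint, equality holds for (ii) and (iii); the remaining constraints have slack.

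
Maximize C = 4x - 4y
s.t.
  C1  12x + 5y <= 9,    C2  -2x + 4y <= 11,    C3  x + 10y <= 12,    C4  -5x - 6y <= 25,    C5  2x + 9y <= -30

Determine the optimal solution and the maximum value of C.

x = 179/47, y = -345/47, maximum C = 2096/47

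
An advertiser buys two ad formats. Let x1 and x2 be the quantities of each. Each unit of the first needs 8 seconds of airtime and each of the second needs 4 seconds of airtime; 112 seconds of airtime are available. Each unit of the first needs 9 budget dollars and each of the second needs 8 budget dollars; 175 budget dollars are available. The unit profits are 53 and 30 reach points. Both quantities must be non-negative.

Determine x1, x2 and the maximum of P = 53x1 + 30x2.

Extreme points and P = 53x1 + 30x2:
  (0, 0) → P = 0
  (0, 175/8) → P = 2625/4
  (14, 0) → P = 742
  (7, 14) → P = 791

x1 = 7, x2 = 14, maximum P = 791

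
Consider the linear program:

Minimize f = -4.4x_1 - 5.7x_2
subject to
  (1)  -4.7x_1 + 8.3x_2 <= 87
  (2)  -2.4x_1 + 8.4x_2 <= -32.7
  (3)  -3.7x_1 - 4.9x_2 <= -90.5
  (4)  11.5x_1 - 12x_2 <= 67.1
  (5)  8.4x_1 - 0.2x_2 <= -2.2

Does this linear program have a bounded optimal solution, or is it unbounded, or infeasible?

The boundaries -4.7x_1 + 8.3x_2 = 87 and -2.4x_1 + 8.4x_2 = -32.7 meet at (-33407/652, -12083/652), but that point violates -3.7x_1 - 4.9x_2 ≤ -90.5. Every candidate vertex is excluded by some other constraint, so the feasible region is empty.

infeasible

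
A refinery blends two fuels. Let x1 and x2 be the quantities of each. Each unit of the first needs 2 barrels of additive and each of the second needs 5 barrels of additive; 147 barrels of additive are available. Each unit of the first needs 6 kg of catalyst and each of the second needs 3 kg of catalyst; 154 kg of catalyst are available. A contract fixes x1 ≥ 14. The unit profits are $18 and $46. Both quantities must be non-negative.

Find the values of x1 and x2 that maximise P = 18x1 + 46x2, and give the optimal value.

Corner points and P = 18x1 + 46x2:
  (77/3, 0) → P = 462
  (14, 0) → P = 252
  (14, 70/3) → P = 3976/3

x1 = 14, x2 = 70/3, maximum P = 3976/3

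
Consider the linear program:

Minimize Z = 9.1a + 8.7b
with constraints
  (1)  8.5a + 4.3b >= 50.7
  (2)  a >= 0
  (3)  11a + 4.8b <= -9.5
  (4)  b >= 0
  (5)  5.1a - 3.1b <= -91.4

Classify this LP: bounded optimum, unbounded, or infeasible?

The boundaries 8.5a + 4.3b = 50.7 and 11a + 4.8b = -9.5 meet at (-28421/650, 12769/130), but that point violates a ≥ 0. Every candidate vertex is excluded by some other constraint, so the feasible region is empty.

infeasible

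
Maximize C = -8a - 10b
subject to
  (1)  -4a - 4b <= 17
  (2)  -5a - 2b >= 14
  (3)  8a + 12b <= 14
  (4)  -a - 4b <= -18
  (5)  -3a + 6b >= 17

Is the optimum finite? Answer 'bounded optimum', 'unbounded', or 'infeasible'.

Vertices and C = -8a - 10b:
  (-65/4, 12) → C = 10
  (-35/3, 89/12) → C = 115/6
  (-8, 13/2) → C = -1
The feasible region has finitely many vertices and no improving ray; the maximum is 115/6 at (-35/3, 89/12).

bounded optimum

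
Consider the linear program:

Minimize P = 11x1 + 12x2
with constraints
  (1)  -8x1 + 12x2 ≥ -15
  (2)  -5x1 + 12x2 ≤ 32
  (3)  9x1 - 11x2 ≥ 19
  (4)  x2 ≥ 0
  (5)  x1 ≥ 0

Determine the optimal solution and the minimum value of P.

Vertices and P = 11x1 + 12x2:
  (47/3, 331/36) → P = 848/3
  (63/20, 17/20) → P = 897/20
  (580/53, 383/53) → P = 10976/53

The binding constraints are -8x1 + 12x2 = -15 and 9x1 - 11x2 = 19.
Solving simultaneously gives x1 = 63/20, x2 = 17/20.

x1 = 63/20, x2 = 17/20, minimum P = 897/20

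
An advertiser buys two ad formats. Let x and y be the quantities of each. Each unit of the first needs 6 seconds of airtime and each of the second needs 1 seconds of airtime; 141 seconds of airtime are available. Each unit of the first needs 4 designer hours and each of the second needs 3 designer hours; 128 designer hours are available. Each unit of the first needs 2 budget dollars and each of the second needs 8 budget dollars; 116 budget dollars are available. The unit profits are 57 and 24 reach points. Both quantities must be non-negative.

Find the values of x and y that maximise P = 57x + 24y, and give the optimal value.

x = 22, y = 9, maximum P = 1470

Feasible corners and P = 57x + 24y:
  (0, 0) → P = 0
  (0, 29/2) → P = 348
  (47/2, 0) → P = 2679/2
  (22, 9) → P = 1470

At the optimal vertex, 6x + y = 141 and 2x + 8y = 116.
Solving simultaneously gives x = 22, y = 9.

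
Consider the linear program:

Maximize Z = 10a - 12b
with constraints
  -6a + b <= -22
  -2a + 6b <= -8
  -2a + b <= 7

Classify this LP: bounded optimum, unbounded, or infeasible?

From the feasible point (62/17, -2/17), moving in the direction (6, 2) keeps every constraint satisfied while Z increases without bound.

unbounded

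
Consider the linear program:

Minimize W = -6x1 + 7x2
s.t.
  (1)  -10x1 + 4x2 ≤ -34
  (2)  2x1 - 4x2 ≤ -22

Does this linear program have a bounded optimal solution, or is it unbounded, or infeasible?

unbounded

From the feasible point (7, 9), moving in the direction (4, 2) keeps every constraint satisfied while W decreases without bound.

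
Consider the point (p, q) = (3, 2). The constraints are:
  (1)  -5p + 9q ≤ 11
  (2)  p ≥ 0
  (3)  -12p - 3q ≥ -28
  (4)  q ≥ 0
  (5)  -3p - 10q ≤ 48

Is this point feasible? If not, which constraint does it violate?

Constraint (3): -12p - 3q = -42, which is not ≥ -28. All other constraints are satisfied.

not feasible — violates (3)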